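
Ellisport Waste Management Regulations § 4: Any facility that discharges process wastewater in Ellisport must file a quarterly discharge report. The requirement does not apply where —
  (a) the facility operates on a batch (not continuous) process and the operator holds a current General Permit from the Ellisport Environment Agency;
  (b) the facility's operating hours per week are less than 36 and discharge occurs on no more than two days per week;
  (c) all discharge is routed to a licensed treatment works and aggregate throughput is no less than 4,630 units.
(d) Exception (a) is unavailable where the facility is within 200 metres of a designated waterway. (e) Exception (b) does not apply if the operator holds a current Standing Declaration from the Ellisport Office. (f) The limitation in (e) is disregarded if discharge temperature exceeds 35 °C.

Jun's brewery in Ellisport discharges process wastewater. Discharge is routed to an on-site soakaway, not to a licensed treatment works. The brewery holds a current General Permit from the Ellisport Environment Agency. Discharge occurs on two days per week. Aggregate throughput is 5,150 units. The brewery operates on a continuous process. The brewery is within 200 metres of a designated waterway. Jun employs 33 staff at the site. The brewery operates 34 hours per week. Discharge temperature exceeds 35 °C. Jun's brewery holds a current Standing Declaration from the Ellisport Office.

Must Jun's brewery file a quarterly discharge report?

No — exception (b) applies; Jun's brewery is not required to file a quarterly discharge report.

Exception (a) requires that the facility operates on a batch (not continuous) process; but the facility operates on a continuous process, so (a) is unavailable.
All of (b)'s requirements are met (the facility's operating hours per week are 34, less than the 36 limit; discharge occurs on no more than two days per week). As to paragraphs (e)–(f): (e) is triggered (a current Standing Declaration is held), but is set aside by (f): (f) operates against (e): discharge temperature exceeds 35 °C. So (b) applies.
Exception (c) does not apply: discharge is not routed to a licensed treatment works.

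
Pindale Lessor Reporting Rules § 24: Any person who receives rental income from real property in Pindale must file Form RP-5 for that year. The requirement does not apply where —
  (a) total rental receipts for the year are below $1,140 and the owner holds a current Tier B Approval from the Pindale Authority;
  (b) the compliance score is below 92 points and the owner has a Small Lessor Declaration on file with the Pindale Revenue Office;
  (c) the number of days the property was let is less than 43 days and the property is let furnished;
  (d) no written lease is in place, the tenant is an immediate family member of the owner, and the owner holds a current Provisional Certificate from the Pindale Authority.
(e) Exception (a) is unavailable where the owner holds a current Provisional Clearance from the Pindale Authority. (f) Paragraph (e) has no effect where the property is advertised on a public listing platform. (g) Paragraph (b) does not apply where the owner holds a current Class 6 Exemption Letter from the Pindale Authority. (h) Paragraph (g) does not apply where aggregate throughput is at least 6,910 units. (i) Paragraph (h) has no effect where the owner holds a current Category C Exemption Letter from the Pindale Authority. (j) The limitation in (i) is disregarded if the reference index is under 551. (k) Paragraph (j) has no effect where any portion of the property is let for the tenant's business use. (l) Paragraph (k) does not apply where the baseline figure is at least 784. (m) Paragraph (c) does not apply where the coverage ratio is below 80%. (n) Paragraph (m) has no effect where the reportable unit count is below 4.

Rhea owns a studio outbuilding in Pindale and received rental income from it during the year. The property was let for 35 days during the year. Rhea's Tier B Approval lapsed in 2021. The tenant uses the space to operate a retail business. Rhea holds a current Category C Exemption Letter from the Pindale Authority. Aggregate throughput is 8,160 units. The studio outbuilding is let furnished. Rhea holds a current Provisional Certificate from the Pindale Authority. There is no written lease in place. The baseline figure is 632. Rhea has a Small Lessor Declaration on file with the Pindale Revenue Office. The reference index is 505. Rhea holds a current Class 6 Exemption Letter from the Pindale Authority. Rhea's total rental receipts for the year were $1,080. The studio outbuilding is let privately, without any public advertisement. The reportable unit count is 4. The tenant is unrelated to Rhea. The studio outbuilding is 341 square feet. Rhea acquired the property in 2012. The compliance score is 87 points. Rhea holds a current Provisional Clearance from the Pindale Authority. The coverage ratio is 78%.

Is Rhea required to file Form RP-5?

Yes — Rhea must file Form RP-5.

Exception (a) requires that the owner holds a current Tier B Approval from the Pindale Authority; but there is no Tier B Approval in force, so (a) is unavailable.
Exception (b)'s conditions are all satisfied: the compliance score is 87 points, below the 92 points limit; a Small Lessor Declaration is on file. Turning to paragraphs (g)–(l): (g) operates — a current Class 6 Exemption Letter is held. (h) would limit (g) — aggregate throughput is 8,160 units, meeting the 6,910 units threshold — but (i) sets (h) aside: (i) operates against (h): a current Category C Exemption Letter is held. (j) would limit (i) — the reference index is 505, under the 551 limit — but (k) sets (j) aside: (k) is engaged — the space is let for business use. (l), which would lift (k), is not triggered — the baseline figure is 632, short of 784. Exception (b) does not apply.
Exception (c)'s conditions are all satisfied: the number of days the property was let is 35 days, less than the 43 days limit; the property is let furnished. Turning to paragraphs (m)–(n): (m) applies — the coverage ratio is 78%, below the 80% limit. (n), which would lift (m), is not triggered — the reportable unit count is 4, not below 4. Exception (c) does not apply.
Exception (d) requires that the tenant is an immediate family member of the owner; but the tenant is unrelated to the owner, so (d) is unavailable.
No exception displaces § 24.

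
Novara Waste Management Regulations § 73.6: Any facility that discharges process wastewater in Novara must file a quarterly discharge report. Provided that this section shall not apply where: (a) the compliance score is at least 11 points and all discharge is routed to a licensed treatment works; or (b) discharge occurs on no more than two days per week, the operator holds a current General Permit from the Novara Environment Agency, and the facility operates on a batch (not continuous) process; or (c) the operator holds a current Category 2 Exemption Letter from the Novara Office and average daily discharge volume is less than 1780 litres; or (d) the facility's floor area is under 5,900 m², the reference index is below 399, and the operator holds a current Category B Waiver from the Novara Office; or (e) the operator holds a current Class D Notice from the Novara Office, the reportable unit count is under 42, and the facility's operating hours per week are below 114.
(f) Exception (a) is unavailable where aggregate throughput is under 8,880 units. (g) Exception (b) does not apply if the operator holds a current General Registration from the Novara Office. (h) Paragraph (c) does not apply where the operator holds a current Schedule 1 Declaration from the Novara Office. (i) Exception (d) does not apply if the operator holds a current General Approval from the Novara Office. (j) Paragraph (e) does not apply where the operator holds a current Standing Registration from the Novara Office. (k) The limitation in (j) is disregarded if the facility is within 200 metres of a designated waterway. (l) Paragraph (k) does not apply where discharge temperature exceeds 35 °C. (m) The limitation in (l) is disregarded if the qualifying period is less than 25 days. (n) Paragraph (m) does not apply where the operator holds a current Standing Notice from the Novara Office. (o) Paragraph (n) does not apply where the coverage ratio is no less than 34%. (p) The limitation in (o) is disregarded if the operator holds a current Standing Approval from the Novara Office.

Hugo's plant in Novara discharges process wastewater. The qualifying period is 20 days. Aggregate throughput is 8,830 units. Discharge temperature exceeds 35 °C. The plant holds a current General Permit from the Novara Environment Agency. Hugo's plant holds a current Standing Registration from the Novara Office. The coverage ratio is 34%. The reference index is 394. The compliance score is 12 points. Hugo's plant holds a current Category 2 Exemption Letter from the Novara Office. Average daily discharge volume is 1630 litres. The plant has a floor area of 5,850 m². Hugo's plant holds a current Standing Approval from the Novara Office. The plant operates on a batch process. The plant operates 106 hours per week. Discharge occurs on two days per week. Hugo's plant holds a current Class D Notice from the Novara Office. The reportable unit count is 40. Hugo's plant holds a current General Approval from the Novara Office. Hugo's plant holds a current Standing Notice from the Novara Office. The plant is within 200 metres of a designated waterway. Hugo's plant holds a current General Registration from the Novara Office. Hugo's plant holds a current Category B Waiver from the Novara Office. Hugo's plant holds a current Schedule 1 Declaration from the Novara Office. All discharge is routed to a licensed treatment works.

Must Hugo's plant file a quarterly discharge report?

Exception (a)'s conditions are all satisfied: the compliance score is 12 points, meeting the 11 points threshold; discharge is routed to a licensed treatment works. However, paragraph (f) must be considered: (f) is engaged — aggregate throughput is 8,830 units, under the 8,880 units limit. (a) is therefore removed.
Exception (b): discharge occurs on no more than two days per week; a current General Permit is held; the facility operates on a batch process — every condition holds. Turning to paragraph (g): (g) operates against (b): a current General Registration is held. So (b) is unavailable.
All of (c)'s requirements are met (a current Category 2 Exemption Letter is held; average daily discharge volume is 1630 litres, less than the 1780 litres limit). Turning to paragraph (h): (h) operates — a current Schedule 1 Declaration is held. Exception (c) does not apply.
Exception (d) is satisfied on its face — the facility's floor area is 5,850 m², under the 5,900 m² limit; the reference index is 394, below the 399 limit; a current Category B Waiver is held. However, paragraph (i) must be considered: (i) operates against (d): a current General Approval is held. (d) is therefore removed.
Exception (e): a current Class D Notice is held; the reportable unit count is 40, under the 42 limit; the facility's operating hours per week are 106, below the 114 limit — every condition holds. However, paragraphs (j)–(p) must be considered: (j) applies — a current Standing Registration is held. (k) would limit (j) — the plant is within 200 m of a designated waterway — but (l) sets (k) aside: (l) operates against (k): discharge temperature exceeds 35 °C. (m) is engaged (the qualifying period is 20 days, less than the 25 days limit), but is itself disapplied by (n): (n) operates against (m): a current Standing Notice is held. (o) is triggered (the coverage ratio is 34%, meeting the 34% threshold), but is set aside by (p): (p) operates against (o): a current Standing Approval is held. Exception (e) does not apply.
None of the exceptions is available; § 73.6 applies in full.

Yes — Hugo's plant must file a quarterly discharge report.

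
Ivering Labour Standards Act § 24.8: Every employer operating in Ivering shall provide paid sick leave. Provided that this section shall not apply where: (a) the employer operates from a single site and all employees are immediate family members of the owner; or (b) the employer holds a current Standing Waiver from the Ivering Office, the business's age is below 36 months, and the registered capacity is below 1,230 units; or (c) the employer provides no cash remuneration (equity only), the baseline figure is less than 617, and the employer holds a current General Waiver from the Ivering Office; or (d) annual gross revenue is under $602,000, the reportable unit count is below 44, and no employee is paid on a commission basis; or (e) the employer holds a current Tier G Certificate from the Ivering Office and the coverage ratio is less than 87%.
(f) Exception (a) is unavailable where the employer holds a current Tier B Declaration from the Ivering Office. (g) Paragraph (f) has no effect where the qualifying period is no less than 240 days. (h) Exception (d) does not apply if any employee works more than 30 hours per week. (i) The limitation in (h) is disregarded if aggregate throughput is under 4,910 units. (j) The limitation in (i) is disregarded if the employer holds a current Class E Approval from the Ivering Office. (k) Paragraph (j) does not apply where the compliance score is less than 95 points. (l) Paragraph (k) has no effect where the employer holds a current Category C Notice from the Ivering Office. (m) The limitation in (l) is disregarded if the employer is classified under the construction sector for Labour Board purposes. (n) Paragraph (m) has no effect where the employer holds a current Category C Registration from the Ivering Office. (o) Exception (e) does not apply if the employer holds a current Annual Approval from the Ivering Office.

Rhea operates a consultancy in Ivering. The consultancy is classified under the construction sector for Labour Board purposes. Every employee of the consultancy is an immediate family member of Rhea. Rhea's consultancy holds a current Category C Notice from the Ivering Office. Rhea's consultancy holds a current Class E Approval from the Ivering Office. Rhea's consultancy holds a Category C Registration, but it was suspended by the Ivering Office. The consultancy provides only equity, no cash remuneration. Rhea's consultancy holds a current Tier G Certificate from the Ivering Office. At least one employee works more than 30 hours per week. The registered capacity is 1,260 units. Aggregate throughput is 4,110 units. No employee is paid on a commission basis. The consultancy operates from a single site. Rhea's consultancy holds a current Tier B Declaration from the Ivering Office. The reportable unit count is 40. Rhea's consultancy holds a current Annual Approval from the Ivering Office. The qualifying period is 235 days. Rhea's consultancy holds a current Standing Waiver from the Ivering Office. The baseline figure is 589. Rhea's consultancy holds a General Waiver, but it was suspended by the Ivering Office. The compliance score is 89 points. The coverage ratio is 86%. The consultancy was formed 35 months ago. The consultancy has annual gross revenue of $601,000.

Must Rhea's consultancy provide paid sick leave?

Exception (a)'s conditions are all satisfied: the employer operates from a single site; every employee is an immediate family member. But: (f) is triggered — a current Tier B Declaration is held. (g), which would lift (f), is inapplicable — the qualifying period is 235 days, short of 240 days. (a) is therefore removed.
Exception (b) requires that the registered capacity is below 1,230 units; but the registered capacity is 1,260 units, not below 1,230 units, so (b) is unavailable.
Exception (c) does not apply: there is no General Waiver in force.
All of (d)'s requirements are met (annual gross revenue is $601,000, under the $602,000 limit; the reportable unit count is 40, below the 44 limit; no employee is paid on commission). Under paragraphs (h)–(n): (h) applies (at least one employee exceeds 30 hours/week), but is set aside by (i): (i) operates — aggregate throughput is 4,110 units, under the 4,910 units limit. (j) is engaged (a current Class E Approval is held), but is overridden by (k): (k) operates against (j): the compliance score is 89 points, less than the 95 points limit. (l) would limit (k) — a current Category C Notice is held — but (m) sets (l) aside: (m) operates — the consultancy is classified under the construction sector. (n), which would lift (m), is inapplicable — the Category C Registration is not current. Exception (d) stands.
Exception (e): a current Tier G Certificate is held; the coverage ratio is 86%, less than the 87% limit — every condition holds. However, paragraph (o) must be considered: (o) operates against (e): a current Annual Approval is held. So (e) is unavailable.

No — exception (d) applies; Rhea's consultancy is not required to provide paid sick leave.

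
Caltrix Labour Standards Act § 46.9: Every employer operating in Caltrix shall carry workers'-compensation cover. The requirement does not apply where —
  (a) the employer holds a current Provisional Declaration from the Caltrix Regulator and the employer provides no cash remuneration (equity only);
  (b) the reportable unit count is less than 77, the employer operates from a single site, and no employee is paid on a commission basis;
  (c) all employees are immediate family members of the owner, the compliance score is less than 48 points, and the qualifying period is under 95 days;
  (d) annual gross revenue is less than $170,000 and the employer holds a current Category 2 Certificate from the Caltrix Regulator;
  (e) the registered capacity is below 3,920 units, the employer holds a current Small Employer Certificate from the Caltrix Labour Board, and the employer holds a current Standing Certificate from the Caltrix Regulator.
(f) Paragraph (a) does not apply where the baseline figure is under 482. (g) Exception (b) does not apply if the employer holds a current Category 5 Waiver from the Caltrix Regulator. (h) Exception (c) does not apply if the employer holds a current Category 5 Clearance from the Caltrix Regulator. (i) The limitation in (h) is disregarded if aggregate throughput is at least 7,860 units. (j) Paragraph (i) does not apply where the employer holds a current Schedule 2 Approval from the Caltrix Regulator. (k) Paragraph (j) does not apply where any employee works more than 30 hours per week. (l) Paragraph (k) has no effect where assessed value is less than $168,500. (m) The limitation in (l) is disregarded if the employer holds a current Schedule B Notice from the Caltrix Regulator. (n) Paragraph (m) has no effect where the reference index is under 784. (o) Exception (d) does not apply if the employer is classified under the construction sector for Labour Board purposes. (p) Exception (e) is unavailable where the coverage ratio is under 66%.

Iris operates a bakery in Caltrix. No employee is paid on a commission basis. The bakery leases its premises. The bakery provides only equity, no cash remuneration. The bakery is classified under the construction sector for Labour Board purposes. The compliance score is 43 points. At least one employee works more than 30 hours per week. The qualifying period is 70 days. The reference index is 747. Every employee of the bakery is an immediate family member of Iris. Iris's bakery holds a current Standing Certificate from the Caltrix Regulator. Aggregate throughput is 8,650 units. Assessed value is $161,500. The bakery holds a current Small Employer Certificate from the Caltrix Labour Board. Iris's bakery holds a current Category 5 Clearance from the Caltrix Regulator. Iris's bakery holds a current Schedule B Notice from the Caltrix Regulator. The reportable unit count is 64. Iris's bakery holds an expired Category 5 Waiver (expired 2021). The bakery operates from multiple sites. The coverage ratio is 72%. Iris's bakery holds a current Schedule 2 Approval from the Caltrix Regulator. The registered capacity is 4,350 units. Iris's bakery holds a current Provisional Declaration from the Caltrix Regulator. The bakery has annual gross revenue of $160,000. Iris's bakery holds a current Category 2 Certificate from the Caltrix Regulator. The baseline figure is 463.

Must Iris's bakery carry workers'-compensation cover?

Exception (a) is satisfied on its face — a current Provisional Declaration is held; remuneration is equity-only. However, paragraph (f) must be considered: (f) operates against (a): the baseline figure is 463, under the 482 limit. (a) is therefore removed.
Exception (b) fails — the employer operates from multiple sites.
Exception (c): every employee is an immediate family member; the compliance score is 43 points, less than the 48 points limit; the qualifying period is 70 days, under the 95 days limit — every condition holds. But applying paragraphs (h)–(n): (h) operates against (c): a current Category 5 Clearance is held. (i) operates (aggregate throughput is 8,650 units, meeting the 7,860 units threshold), but is displaced by (j): (j) operates against (i): a current Schedule 2 Approval is held. (k) is triggered (at least one employee exceeds 30 hours/week), but is displaced by (l): (l) operates — assessed value is $161,500, less than the $168,500 limit. (m) operates (a current Schedule B Notice is held), but is set aside by (n): (n) operates against (m): the reference index is 747, under the 784 limit. (c) is therefore removed.
Exception (d)'s conditions are all satisfied: annual gross revenue is $160,000, less than the $170,000 limit; a current Category 2 Certificate is held. But applying paragraph (o): (o) operates against (d): the bakery is classified under the construction sector. Exception (d) does not apply.
Exception (e) fails — the registered capacity is 4,350 units, not below 3,920 units.
Every exception is unavailable, so the rule governs.

Yes — Iris's bakery must carry workers'-compensation cover.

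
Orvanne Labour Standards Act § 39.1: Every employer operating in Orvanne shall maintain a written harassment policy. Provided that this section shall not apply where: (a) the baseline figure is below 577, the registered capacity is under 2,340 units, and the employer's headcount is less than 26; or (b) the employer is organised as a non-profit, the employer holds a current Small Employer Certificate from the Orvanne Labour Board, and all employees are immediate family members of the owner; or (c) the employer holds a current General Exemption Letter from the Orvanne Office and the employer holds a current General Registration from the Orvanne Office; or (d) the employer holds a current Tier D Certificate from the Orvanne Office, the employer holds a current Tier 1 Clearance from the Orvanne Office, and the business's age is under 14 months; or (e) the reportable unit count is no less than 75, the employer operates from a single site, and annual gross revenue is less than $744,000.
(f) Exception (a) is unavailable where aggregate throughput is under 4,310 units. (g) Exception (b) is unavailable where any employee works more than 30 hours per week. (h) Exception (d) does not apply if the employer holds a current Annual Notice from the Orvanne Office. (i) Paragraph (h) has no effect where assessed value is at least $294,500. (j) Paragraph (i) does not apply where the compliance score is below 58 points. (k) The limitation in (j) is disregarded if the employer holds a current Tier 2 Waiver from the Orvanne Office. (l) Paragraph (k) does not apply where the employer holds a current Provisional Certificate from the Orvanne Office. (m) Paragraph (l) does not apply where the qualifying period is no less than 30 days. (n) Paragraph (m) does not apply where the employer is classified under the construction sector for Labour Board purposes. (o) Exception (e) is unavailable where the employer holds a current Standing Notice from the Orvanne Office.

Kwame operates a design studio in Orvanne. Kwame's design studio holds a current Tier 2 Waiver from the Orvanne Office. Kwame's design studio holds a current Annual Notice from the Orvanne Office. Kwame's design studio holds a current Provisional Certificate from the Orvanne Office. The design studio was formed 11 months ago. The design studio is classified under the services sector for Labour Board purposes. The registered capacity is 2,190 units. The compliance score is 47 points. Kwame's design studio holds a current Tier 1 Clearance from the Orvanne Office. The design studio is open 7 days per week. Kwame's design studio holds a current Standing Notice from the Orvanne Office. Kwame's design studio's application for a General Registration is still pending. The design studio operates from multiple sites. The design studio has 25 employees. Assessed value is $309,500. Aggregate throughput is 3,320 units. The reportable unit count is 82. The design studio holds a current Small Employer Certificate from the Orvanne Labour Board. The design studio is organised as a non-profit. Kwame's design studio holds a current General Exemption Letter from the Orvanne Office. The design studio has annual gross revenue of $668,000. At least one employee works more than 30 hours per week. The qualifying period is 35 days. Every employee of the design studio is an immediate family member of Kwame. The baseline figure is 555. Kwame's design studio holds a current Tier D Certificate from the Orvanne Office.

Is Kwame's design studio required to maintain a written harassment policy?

Exception (a)'s conditions are all satisfied: the baseline figure is 555, below the 577 limit; the registered capacity is 2,190 units, under the 2,340 units limit; the employer's headcount is 25, less than the 26 limit. Turning to paragraph (f): (f) operates against (a): aggregate throughput is 3,320 units, under the 4,310 units limit. Exception (a) does not apply.
Exception (b) is satisfied on its face — the employer is a non-profit; a current Small Employer Certificate is held; every employee is an immediate family member. However, paragraph (g) must be considered: (g) operates against (b): at least one employee exceeds 30 hours/week. (b) is therefore removed.
Exception (c) requires that the employer holds a current General Registration from the Orvanne Office; but the General Registration is not current, so (c) is unavailable.
Exception (d)'s conditions are all satisfied: a current Tier D Certificate is held; a current Tier 1 Clearance is held; the business's age is 11 months, under the 14 months limit. Under paragraphs (h)–(n): (h) is triggered (a current Annual Notice is held), but is itself disapplied by (i): (i) applies — assessed value is $309,500, meeting the $294,500 threshold. (j) would limit (i) — the compliance score is 47 points, below the 58 points limit — but (k) sets (j) aside: (k) is triggered — a current Tier 2 Waiver is held. (l) would limit (k) — a current Provisional Certificate is held — but (m) sets (l) aside: (m) applies — the qualifying period is 35 days, meeting the 30 days threshold. (n), which would lift (m), is inapplicable — the design studio is classified under the services sector. Exception (d) stands.
Exception (e) requires that the employer operates from a single site; but the employer operates from multiple sites, so (e) is unavailable.

No — exception (d) applies; Kwame's design studio is not required to maintain a written harassment policy.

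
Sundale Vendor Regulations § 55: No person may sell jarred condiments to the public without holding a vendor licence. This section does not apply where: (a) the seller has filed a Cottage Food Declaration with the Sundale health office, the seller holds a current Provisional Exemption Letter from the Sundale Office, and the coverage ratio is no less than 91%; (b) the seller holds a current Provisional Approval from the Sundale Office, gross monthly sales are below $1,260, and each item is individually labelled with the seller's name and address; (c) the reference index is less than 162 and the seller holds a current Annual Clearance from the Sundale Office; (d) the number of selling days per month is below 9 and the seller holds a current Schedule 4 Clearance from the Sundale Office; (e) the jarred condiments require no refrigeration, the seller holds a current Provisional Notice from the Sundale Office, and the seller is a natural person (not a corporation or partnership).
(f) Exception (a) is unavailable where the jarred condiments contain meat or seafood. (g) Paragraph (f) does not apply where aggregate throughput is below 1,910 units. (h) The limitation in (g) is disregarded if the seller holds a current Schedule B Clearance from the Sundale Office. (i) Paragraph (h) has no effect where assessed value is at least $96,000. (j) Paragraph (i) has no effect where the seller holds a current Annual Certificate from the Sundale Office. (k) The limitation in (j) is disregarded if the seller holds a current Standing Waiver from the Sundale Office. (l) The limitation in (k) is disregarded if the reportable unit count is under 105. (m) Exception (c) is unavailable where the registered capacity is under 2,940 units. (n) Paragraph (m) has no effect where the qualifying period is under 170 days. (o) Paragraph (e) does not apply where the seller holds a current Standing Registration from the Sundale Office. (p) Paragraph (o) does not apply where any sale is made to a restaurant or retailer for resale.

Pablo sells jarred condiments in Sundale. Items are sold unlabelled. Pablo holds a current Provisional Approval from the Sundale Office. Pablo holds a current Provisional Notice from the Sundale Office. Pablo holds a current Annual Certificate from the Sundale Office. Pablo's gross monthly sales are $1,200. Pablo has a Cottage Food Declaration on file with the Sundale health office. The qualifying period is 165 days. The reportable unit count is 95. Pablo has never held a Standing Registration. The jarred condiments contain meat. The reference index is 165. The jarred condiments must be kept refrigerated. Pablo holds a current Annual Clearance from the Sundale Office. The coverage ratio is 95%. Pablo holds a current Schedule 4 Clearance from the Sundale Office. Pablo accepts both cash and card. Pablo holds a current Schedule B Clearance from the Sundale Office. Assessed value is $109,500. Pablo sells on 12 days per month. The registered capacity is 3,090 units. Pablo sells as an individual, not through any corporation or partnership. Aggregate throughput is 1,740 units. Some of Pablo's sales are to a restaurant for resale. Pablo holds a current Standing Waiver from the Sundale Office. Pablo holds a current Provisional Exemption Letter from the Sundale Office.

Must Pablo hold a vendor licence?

Yes — Pablo must hold a vendor licence.

Exception (a) is satisfied on its face — a Cottage Food Declaration is on file; a current Provisional Exemption Letter is held; the coverage ratio is 95%, meeting the 91% threshold. However, paragraphs (f)–(l) must be considered: (f) is engaged — the jarred condiments contain meat. (g) operates (aggregate throughput is 1,740 units, below the 1,910 units limit), but is itself disapplied by (h): (h) operates against (g): a current Schedule B Clearance is held. (i) is triggered (assessed value is $109,500, meeting the $96,000 threshold), but is overridden by (j): (j) is triggered — a current Annual Certificate is held. (k) would limit (j) — a current Standing Waiver is held — but (l) sets (k) aside: (l) is engaged — the reportable unit count is 95, under the 105 limit. So (a) is unavailable.
Exception (b) fails — items are sold unlabelled.
Exception (c) does not apply: the reference index is 165, not less than 162.
Exception (d) requires that the number of selling days per month is below 9; but the number of selling days per month is 12, not below 9, so (d) is unavailable.
Exception (e) does not apply: the jarred condiments require refrigeration.
None of the exceptions is available; § 55 applies in full.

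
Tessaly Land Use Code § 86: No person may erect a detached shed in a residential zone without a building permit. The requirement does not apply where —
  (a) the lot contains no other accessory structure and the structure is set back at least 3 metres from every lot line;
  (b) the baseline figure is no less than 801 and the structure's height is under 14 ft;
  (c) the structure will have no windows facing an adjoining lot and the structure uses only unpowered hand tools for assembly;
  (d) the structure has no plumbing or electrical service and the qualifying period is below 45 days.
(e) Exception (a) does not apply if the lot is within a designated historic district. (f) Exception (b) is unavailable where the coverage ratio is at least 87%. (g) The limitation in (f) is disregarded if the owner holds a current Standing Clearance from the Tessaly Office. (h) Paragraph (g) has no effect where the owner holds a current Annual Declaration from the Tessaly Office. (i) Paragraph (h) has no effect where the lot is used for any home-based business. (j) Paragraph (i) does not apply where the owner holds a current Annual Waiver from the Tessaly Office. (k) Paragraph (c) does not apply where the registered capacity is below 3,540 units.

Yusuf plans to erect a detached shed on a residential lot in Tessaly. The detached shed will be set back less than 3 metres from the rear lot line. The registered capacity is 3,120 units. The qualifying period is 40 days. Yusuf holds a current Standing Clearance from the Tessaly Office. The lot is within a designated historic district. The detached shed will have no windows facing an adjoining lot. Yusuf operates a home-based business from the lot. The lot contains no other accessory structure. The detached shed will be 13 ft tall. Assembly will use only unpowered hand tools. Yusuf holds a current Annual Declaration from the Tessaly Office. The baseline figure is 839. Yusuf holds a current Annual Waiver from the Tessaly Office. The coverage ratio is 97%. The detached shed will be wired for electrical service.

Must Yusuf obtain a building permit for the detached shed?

Exception (a) fails — the rear setback is under 3 m.
Exception (b)'s conditions are all satisfied: the baseline figure is 839, meeting the 801 threshold; the structure's height is 13 ft, under the 14 ft limit. Turning to paragraphs (f)–(j): (f) applies — the coverage ratio is 97%, meeting the 87% threshold. (g) would limit (f) — a current Standing Clearance is held — but (h) sets (g) aside: (h) operates — a current Annual Declaration is held. (i) would limit (h) — a home-based business operates on the lot — but (j) sets (i) aside: (j) is triggered — a current Annual Waiver is held. So (b) is unavailable.
Exception (c)'s conditions are all satisfied: no windows face an adjoining lot; assembly uses only hand tools. But: (k) operates against (c): the registered capacity is 3,120 units, below the 3,540 units limit. So (c) is unavailable.
Exception (d) requires that the structure has no plumbing or electrical service; but electrical service is planned, so (d) is unavailable.
None of the exceptions is available; § 86 applies in full.

Yes — Yusuf must obtain a building permit.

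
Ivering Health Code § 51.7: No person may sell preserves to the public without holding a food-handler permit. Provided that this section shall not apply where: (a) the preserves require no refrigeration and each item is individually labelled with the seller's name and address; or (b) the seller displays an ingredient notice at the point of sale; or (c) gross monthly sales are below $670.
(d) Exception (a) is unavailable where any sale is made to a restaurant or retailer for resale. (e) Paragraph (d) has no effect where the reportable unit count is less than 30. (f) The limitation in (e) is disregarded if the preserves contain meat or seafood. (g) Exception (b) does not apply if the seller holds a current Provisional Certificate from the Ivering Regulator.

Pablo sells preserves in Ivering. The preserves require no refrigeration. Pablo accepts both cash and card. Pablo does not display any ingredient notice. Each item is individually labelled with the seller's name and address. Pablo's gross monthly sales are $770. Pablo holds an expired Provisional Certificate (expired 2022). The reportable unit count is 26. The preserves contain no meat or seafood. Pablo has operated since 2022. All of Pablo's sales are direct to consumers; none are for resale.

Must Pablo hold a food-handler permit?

Exception (a): the preserves are shelf-stable; items are individually labelled — every condition holds. Applying paragraphs (d)–(f): (d), which would limit (a), is inapplicable: no sales are for resale. So (a) applies.
Exception (b) requires that the seller displays an ingredient notice at the point of sale; but no ingredient notice is displayed, so (b) is unavailable.
Exception (c) fails — gross monthly sales are $770, not below $670.

No — exception (a) applies; Pablo is not required to hold a food-handler permit.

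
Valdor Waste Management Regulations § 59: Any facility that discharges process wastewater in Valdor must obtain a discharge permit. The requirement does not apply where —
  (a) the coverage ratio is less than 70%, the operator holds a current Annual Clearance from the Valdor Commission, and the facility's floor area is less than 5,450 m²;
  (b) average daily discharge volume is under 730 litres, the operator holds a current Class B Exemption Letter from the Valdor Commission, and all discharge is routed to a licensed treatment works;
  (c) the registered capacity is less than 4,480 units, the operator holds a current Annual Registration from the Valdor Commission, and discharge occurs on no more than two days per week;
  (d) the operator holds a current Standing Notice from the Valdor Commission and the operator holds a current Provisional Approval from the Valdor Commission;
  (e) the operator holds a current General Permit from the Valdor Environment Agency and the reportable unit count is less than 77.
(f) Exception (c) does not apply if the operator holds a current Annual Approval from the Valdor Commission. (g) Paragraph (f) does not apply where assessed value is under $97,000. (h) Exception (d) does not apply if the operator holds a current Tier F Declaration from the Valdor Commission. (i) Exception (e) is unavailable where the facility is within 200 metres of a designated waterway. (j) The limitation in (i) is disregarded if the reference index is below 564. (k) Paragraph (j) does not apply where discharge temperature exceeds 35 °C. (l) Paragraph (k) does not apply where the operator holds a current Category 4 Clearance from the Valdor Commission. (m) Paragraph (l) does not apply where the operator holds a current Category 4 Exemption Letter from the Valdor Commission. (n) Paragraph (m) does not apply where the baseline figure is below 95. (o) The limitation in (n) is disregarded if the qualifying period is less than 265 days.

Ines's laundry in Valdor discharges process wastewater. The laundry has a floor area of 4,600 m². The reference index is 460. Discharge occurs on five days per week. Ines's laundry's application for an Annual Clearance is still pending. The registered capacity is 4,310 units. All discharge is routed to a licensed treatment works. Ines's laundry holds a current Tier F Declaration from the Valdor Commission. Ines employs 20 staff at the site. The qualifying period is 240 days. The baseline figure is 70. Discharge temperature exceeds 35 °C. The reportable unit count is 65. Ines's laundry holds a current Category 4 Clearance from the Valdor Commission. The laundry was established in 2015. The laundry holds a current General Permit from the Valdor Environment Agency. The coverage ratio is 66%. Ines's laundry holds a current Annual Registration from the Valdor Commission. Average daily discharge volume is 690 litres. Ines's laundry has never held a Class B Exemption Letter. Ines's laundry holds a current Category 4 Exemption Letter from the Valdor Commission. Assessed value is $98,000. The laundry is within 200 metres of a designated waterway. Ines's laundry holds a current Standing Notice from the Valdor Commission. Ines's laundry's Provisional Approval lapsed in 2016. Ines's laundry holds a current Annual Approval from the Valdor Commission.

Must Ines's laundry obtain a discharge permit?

Yes — Ines's laundry must obtain a discharge permit.

Exception (a) fails — there is no Annual Clearance in force.
Exception (b) fails — the Class B Exemption Letter is not current.
Exception (c) does not apply: discharge occurs on five days per week.
Exception (d) requires that the operator holds a current Provisional Approval from the Valdor Commission; but there is no Provisional Approval in force, so (d) is unavailable.
All of (e)'s requirements are met (a current General Permit is held; the reportable unit count is 65, less than the 77 limit). However, paragraphs (i)–(o) must be considered: (i) operates against (e): the laundry is within 200 m of a designated waterway. (j) would limit (i) — the reference index is 460, below the 564 limit — but (k) sets (j) aside: (k) is triggered — discharge temperature exceeds 35 °C. (l) is triggered (a current Category 4 Clearance is held), but is displaced by (m): (m) operates — a current Category 4 Exemption Letter is held. (n) would limit (m) — the baseline figure is 70, below the 95 limit — but (o) sets (n) aside: (o) operates against (n): the qualifying period is 240 days, less than the 265 days limit. Exception (e) does not apply.
No exception displaces § 59.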